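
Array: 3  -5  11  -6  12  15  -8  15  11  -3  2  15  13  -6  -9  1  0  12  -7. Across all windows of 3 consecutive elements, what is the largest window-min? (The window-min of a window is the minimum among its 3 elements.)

(3, -5, 11) → min -5
(-5, 11, -6) → min -6
(11, -6, 12) → min -6
(-6, 12, 15) → min -6
(12, 15, -8) → min -8
(15, -8, 15) → min -8
(-8, 15, 11) → min -8
(15, 11, -3) → min -3
(11, -3, 2) → min -3
(-3, 2, 15) → min -3
(2, 15, 13) → min 2
(15, 13, -6) → min -6
(13, -6, -9) → min -9
(-6, -9, 1) → min -9
(-9, 1, 0) → min -9
(1, 0, 12) → min 0
(0, 12, -7) → min -7
Largest of these is 2.

2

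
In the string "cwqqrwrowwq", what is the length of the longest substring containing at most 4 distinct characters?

Extend right; when distinct count exceeds 4, shrink from the left:
add c: window [c] (1 distinct), len 1
add w: window [c, w] (2 distinct), len 2
add q: window [c, w, q] (3 distinct), len 3
add q: window [c, w, q, q] (3 distinct), len 4
add r: window [c, w, q, q, r] (4 distinct), len 5
add w: window [c, w, q, q, r, w] (4 distinct), len 6
add r: window [c, w, q, q, r, w, r] (4 distinct), len 7
add o: window [w, q, q, r, w, r, o] (4 distinct), len 7
add w: window [w, q, q, r, w, r, o, w] (4 distinct), len 8
add w: window [w, q, q, r, w, r, o, w, w] (4 distinct), len 9
add q: window [w, q, q, r, w, r, o, w, w, q] (4 distinct), len 10
Longest length with ≤4 distinct: 10.

10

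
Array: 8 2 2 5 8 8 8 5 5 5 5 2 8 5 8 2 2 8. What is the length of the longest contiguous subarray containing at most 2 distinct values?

[8] 1 distinct, len 1
[8, 2] 2 distinct, len 2
[8, 2, 2] 2 distinct, len 3
[2, 2, 5] 2 distinct, len 3
[5, 8] 2 distinct, len 2
[5, 8, 8] 2 distinct, len 3
[5, 8, 8, 8] 2 distinct, len 4
[5, 8, 8, 8, 5] 2 distinct, len 5
[5, 8, 8, 8, 5, 5] 2 distinct, len 6
[5, 8, 8, 8, 5, 5, 5] 2 distinct, len 7
[5, 8, 8, 8, 5, 5, 5, 5] 2 distinct, len 8
[5, 5, 5, 5, 2] 2 distinct, len 5
[2, 8] 2 distinct, len 2
[8, 5] 2 distinct, len 2
[8, 5, 8] 2 distinct, len 3
[8, 2] 2 distinct, len 2
[8, 2, 2] 2 distinct, len 3
[8, 2, 2, 8] 2 distinct, len 4
Longest length with ≤2 distinct: 8.

8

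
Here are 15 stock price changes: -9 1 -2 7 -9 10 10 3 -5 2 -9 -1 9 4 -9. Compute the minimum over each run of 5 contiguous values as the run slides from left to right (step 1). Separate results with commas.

-9, -9, -9, -9, -9, -5, -9, -9, -9, -9, -9

[-9, 1, -2, 7, -9] → min -9
[1, -2, 7, -9, 10] → min -9
[-2, 7, -9, 10, 10] → min -9
[7, -9, 10, 10, 3] → min -9
[-9, 10, 10, 3, -5] → min -9
[10, 10, 3, -5, 2] → min -5
[10, 3, -5, 2, -9] → min -9
[3, -5, 2, -9, -1] → min -9
[-5, 2, -9, -1, 9] → min -9
[2, -9, -1, 9, 4] → min -9
[-9, -1, 9, 4, -9] → min -9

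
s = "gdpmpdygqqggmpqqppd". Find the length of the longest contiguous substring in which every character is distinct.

[g] len 1
[g, d] len 2
[g, d, p] len 3
[g, d, p, m] len 4
[m, p] len 2
[m, p, d] len 3
[m, p, d, y] len 4
[m, p, d, y, g] len 5
[m, p, d, y, g, q] len 6
[q] len 1
[q, g] len 2
[g] len 1
[g, m] len 2
[g, m, p] len 3
[g, m, p, q] len 4
[q] len 1
[q, p] len 2
[p] len 1
[p, d] len 2
Longest all-distinct length: 6.

6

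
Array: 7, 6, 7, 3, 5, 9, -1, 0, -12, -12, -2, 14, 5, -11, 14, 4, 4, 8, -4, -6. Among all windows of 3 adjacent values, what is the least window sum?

-26

[7, 6, 7] → sum 20
[6, 7, 3] → sum 16
[7, 3, 5] → sum 15
[3, 5, 9] → sum 17
[5, 9, -1] → sum 13
[9, -1, 0] → sum 8
[-1, 0, -12] → sum -13
[0, -12, -12] → sum -24
[-12, -12, -2] → sum -26
[-12, -2, 14] → sum 0
[-2, 14, 5] → sum 17
[14, 5, -11] → sum 8
[5, -11, 14] → sum 8
[-11, 14, 4] → sum 7
[14, 4, 4] → sum 22
[4, 4, 8] → sum 16
[4, 8, -4] → sum 8
[8, -4, -6] → sum -2
Least of these is -26.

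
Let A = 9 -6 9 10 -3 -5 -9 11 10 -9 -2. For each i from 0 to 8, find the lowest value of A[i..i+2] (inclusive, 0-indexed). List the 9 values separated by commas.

[9, -6, 9] → min -6
[-6, 9, 10] → min -6
[9, 10, -3] → min -3
[10, -3, -5] → min -5
[-3, -5, -9] → min -9
[-5, -9, 11] → min -9
[-9, 11, 10] → min -9
[11, 10, -9] → min -9
[10, -9, -2] → min -9

-6, -6, -3, -5, -9, -9, -9, -9, -9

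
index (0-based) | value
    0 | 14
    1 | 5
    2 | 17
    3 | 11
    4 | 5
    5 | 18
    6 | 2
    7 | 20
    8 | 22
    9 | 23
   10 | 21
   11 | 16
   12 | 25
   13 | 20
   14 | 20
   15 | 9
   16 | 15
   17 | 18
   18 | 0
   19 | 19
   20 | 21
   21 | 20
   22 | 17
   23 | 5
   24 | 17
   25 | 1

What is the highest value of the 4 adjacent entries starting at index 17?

21

Elements at indices 17..20: 18, 0, 19, 21
max(18, 0, 19, 21) = 21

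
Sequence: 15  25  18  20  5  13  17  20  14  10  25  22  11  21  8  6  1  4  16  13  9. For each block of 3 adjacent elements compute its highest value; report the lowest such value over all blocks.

[15, 25, 18] → max 25
[25, 18, 20] → max 25
[18, 20, 5] → max 20
[20, 5, 13] → max 20
[5, 13, 17] → max 17
[13, 17, 20] → max 20
[17, 20, 14] → max 20
[20, 14, 10] → max 20
[14, 10, 25] → max 25
[10, 25, 22] → max 25
[25, 22, 11] → max 25
[22, 11, 21] → max 22
[11, 21, 8] → max 21
[21, 8, 6] → max 21
[8, 6, 1] → max 8
[6, 1, 4] → max 6
[1, 4, 16] → max 16
[4, 16, 13] → max 16
[16, 13, 9] → max 16
Lowest of these is 6.

6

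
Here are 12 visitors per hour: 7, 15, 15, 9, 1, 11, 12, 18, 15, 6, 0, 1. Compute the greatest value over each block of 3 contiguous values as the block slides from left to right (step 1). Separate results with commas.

(7, 15, 15) → max 15
(15, 15, 9) → max 15
(15, 9, 1) → max 15
(9, 1, 11) → max 11
(1, 11, 12) → max 12
(11, 12, 18) → max 18
(12, 18, 15) → max 18
(18, 15, 6) → max 18
(15, 6, 0) → max 15
(6, 0, 1) → max 6

15, 15, 15, 11, 12, 18, 18, 18, 15, 6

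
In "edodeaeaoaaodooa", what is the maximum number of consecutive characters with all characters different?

[e] len 1
[e, d] len 2
[e, d, o] len 3
[o, d] len 2
[o, d, e] len 3
[o, d, e, a] len 4
[a, e] len 2
[e, a] len 2
[e, a, o] len 3
[o, a] len 2
[a] len 1
[a, o] len 2
[a, o, d] len 3
[d, o] len 2
[o] len 1
[o, a] len 2
Longest all-distinct length: 4.

4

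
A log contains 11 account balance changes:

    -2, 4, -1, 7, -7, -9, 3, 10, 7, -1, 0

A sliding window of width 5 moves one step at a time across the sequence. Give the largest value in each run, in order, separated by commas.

(-2, 4, -1, 7, -7) → max 7
(4, -1, 7, -7, -9) → max 7
(-1, 7, -7, -9, 3) → max 7
(7, -7, -9, 3, 10) → max 10
(-7, -9, 3, 10, 7) → max 10
(-9, 3, 10, 7, -1) → max 10
(3, 10, 7, -1, 0) → max 10

7, 7, 7, 10, 10, 10, 10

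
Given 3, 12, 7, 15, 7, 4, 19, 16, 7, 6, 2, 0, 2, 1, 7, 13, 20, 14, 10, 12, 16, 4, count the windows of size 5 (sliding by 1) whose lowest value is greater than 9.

3 12 7 15 7 → min 3
12 7 15 7 4 → min 4
7 15 7 4 19 → min 4
15 7 4 19 16 → min 4
7 4 19 16 7 → min 4
4 19 16 7 6 → min 4
19 16 7 6 2 → min 2
16 7 6 2 0 → min 0
7 6 2 0 2 → min 0
6 2 0 2 1 → min 0
2 0 2 1 7 → min 0
0 2 1 7 13 → min 0
2 1 7 13 20 → min 1
1 7 13 20 14 → min 1
7 13 20 14 10 → min 7
13 20 14 10 12 → min 10  > 9 ✓
20 14 10 12 16 → min 10  > 9 ✓
14 10 12 16 4 → min 4
2 windows satisfy the condition.

2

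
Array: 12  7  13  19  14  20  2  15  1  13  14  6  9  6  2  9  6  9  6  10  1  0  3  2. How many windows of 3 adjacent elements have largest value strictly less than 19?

17

(12, 7, 13) → max 13  < 19 ✓
(7, 13, 19) → max 19
(13, 19, 14) → max 19
(19, 14, 20) → max 20
(14, 20, 2) → max 20
(20, 2, 15) → max 20
(2, 15, 1) → max 15  < 19 ✓
(15, 1, 13) → max 15  < 19 ✓
(1, 13, 14) → max 14  < 19 ✓
(13, 14, 6) → max 14  < 19 ✓
(14, 6, 9) → max 14  < 19 ✓
(6, 9, 6) → max 9  < 19 ✓
(9, 6, 2) → max 9  < 19 ✓
(6, 2, 9) → max 9  < 19 ✓
(2, 9, 6) → max 9  < 19 ✓
(9, 6, 9) → max 9  < 19 ✓
(6, 9, 6) → max 9  < 19 ✓
(9, 6, 10) → max 10  < 19 ✓
(6, 10, 1) → max 10  < 19 ✓
(10, 1, 0) → max 10  < 19 ✓
(1, 0, 3) → max 3  < 19 ✓
(0, 3, 2) → max 3  < 19 ✓
17 windows satisfy the condition.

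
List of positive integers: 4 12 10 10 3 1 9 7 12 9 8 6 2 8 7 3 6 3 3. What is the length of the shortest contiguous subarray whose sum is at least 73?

add 4: running sum 4 < 73
add 12: running sum 16 < 73
add 10: running sum 26 < 73
add 10: running sum 36 < 73
add 3: running sum 39 < 73
add 1: running sum 40 < 73
add 9: running sum 49 < 73
add 7: running sum 56 < 73
add 12: running sum 68 < 73
add 9: shortest ending here [12, 10, 10, 3, 1, 9, 7, 12, 9] sum 73, len 9
add 8: shortest ending here [12, 10, 10, 3, 1, 9, 7, 12, 9, 8] sum 81, len 10
add 6: shortest ending here [10, 10, 3, 1, 9, 7, 12, 9, 8, 6] sum 75, len 10
add 2: shortest ending here [10, 10, 3, 1, 9, 7, 12, 9, 8, 6, 2] sum 77, len 11
add 8: shortest ending here [10, 3, 1, 9, 7, 12, 9, 8, 6, 2, 8] sum 75, len 11
add 7: shortest ending here [10, 3, 1, 9, 7, 12, 9, 8, 6, 2, 8, 7] sum 82, len 12
add 3: shortest ending here [3, 1, 9, 7, 12, 9, 8, 6, 2, 8, 7, 3] sum 75, len 12
add 6: shortest ending here [9, 7, 12, 9, 8, 6, 2, 8, 7, 3, 6] sum 77, len 11
add 3: shortest ending here [9, 7, 12, 9, 8, 6, 2, 8, 7, 3, 6, 3] sum 80, len 12
add 3: shortest ending here [7, 12, 9, 8, 6, 2, 8, 7, 3, 6, 3, 3] sum 74, len 12
Shortest qualifying length: 9.

9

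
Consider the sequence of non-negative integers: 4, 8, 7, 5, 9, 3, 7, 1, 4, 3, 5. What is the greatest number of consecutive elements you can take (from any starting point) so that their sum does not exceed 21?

5

[4] sum 4 len 1
[4, 8] sum 12 len 2
[4, 8, 7] sum 19 len 3
[8, 7, 5] sum 20 len 3
[7, 5, 9] sum 21 len 3
[5, 9, 3] sum 17 len 3
[9, 3, 7] sum 19 len 3
[9, 3, 7, 1] sum 20 len 4
[3, 7, 1, 4] sum 15 len 4
[3, 7, 1, 4, 3] sum 18 len 5
[7, 1, 4, 3, 5] sum 20 len 5
Longest length seen: 5.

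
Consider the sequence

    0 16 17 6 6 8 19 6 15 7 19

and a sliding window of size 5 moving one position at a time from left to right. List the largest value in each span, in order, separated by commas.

17, 17, 19, 19, 19, 19, 19

Sliding a size-5 window across the 11 values:
[0, 16, 17, 6, 6] → max 17
[16, 17, 6, 6, 8] → max 17
[17, 6, 6, 8, 19] → max 19
[6, 6, 8, 19, 6] → max 19
[6, 8, 19, 6, 15] → max 19
[8, 19, 6, 15, 7] → max 19
[19, 6, 15, 7, 19] → max 19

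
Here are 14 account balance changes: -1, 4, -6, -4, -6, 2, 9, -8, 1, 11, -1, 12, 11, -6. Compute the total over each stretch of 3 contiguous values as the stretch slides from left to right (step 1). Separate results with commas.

Sliding a size-3 window across the 14 values:
[-1, 4, -6] → sum -3
[4, -6, -4] → sum -6
[-6, -4, -6] → sum -16
[-4, -6, 2] → sum -8
[-6, 2, 9] → sum 5
[2, 9, -8] → sum 3
[9, -8, 1] → sum 2
[-8, 1, 11] → sum 4
[1, 11, -1] → sum 11
[11, -1, 12] → sum 22
[-1, 12, 11] → sum 22
[12, 11, -6] → sum 17

-3, -6, -16, -8, 5, 3, 2, 4, 11, 22, 22, 17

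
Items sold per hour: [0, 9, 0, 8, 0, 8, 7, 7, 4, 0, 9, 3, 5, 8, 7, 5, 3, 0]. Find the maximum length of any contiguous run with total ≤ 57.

Extend to the right; shrink from the left whenever the sum exceeds 57:
→ 0: sum 0, len 1
→ 9: sum 9, len 2
→ 0: sum 9, len 3
→ 8: sum 17, len 4
→ 0: sum 17, len 5
→ 8: sum 25, len 6
→ 7: sum 32, len 7
→ 7: sum 39, len 8
→ 4: sum 43, len 9
→ 0: sum 43, len 10
→ 9: sum 52, len 11
→ 3: sum 55, len 12
→ 5 (dropped 0, 9): sum 51, len 11
→ 8 (dropped 0, 8): sum 51, len 10
→ 7 (dropped 0, 8): sum 50, len 9
→ 5: sum 55, len 10
→ 3 (dropped 7): sum 51, len 10
→ 0: sum 51, len 11
Longest length seen: 12.

12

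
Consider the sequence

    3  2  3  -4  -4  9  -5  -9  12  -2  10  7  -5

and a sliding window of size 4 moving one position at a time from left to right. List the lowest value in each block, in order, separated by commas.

(3, 2, 3, -4) → min -4
(2, 3, -4, -4) → min -4
(3, -4, -4, 9) → min -4
(-4, -4, 9, -5) → min -5
(-4, 9, -5, -9) → min -9
(9, -5, -9, 12) → min -9
(-5, -9, 12, -2) → min -9
(-9, 12, -2, 10) → min -9
(12, -2, 10, 7) → min -2
(-2, 10, 7, -5) → min -5

-4, -4, -4, -5, -9, -9, -9, -9, -2, -5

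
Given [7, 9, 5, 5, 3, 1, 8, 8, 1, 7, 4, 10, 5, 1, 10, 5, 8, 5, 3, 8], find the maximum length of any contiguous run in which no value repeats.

6

add 7: [7] len 1
add 9: [7, 9] len 2
add 5: [7, 9, 5] len 3
add 5 (repeat 5, move left end past it): [5] len 1
add 3: [5, 3] len 2
add 1: [5, 3, 1] len 3
add 8: [5, 3, 1, 8] len 4
add 8 (repeat 8, move left end past it): [8] len 1
add 1: [8, 1] len 2
add 7: [8, 1, 7] len 3
add 4: [8, 1, 7, 4] len 4
add 10: [8, 1, 7, 4, 10] len 5
add 5: [8, 1, 7, 4, 10, 5] len 6
add 1 (repeat 1, move left end past it): [7, 4, 10, 5, 1] len 5
add 10 (repeat 10, move left end past it): [5, 1, 10] len 3
add 5 (repeat 5, move left end past it): [1, 10, 5] len 3
add 8: [1, 10, 5, 8] len 4
add 5 (repeat 5, move left end past it): [8, 5] len 2
add 3: [8, 5, 3] len 3
add 8 (repeat 8, move left end past it): [5, 3, 8] len 3
Longest all-distinct length: 6.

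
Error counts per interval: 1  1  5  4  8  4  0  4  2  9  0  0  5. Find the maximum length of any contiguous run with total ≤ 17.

6

add 1: [1] sum 1, len 1
add 1: [1, 1] sum 2, len 2
add 5: [1, 1, 5] sum 7, len 3
add 4: [1, 1, 5, 4] sum 11, len 4
add 8: [5, 4, 8] sum 17, len 3
add 4: [4, 8, 4] sum 16, len 3
add 0: [4, 8, 4, 0] sum 16, len 4
add 4: [8, 4, 0, 4] sum 16, len 4
add 2: [4, 0, 4, 2] sum 10, len 4
add 9: [0, 4, 2, 9] sum 15, len 4
add 0: [0, 4, 2, 9, 0] sum 15, len 5
add 0: [0, 4, 2, 9, 0, 0] sum 15, len 6
add 5: [2, 9, 0, 0, 5] sum 16, len 5
Longest length seen: 6.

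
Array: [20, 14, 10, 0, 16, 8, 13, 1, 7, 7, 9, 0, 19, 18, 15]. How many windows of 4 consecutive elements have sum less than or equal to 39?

20 14 10 0 → sum 44
14 10 0 16 → sum 40
10 0 16 8 → sum 34  ≤ 39 ✓
0 16 8 13 → sum 37  ≤ 39 ✓
16 8 13 1 → sum 38  ≤ 39 ✓
8 13 1 7 → sum 29  ≤ 39 ✓
13 1 7 7 → sum 28  ≤ 39 ✓
1 7 7 9 → sum 24  ≤ 39 ✓
7 7 9 0 → sum 23  ≤ 39 ✓
7 9 0 19 → sum 35  ≤ 39 ✓
9 0 19 18 → sum 46
0 19 18 15 → sum 52
8 windows satisfy the condition.

8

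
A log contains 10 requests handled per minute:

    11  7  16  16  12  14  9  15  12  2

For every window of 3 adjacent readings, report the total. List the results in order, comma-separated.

Sliding a size-3 window across the 10 values:
11 7 16 → sum 34
7 16 16 → sum 39
16 16 12 → sum 44
16 12 14 → sum 42
12 14 9 → sum 35
14 9 15 → sum 38
9 15 12 → sum 36
15 12 2 → sum 29

34, 39, 44, 42, 35, 38, 36, 29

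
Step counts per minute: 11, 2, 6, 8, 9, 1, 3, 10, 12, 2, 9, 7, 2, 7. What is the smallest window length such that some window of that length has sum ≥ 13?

2

add 11: running sum 11 < 13
add 2: shortest ending here [11, 2] sum 13, len 2
add 6: shortest ending here [11, 2, 6] sum 19, len 3
add 8: shortest ending here [6, 8] sum 14, len 2
add 9: shortest ending here [8, 9] sum 17, len 2
add 1: shortest ending here [8, 9, 1] sum 18, len 3
add 3: shortest ending here [9, 1, 3] sum 13, len 3
add 10: shortest ending here [3, 10] sum 13, len 2
add 12: shortest ending here [10, 12] sum 22, len 2
add 2: shortest ending here [12, 2] sum 14, len 2
add 9: shortest ending here [12, 2, 9] sum 23, len 3
add 7: shortest ending here [9, 7] sum 16, len 2
add 2: shortest ending here [9, 7, 2] sum 18, len 3
add 7: shortest ending here [7, 2, 7] sum 16, len 3
Shortest qualifying length: 2.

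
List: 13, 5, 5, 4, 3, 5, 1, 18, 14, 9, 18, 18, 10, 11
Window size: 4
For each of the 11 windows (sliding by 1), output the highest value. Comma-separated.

Sliding a size-4 window across the 14 values:
(13, 5, 5, 4) → max 13
(5, 5, 4, 3) → max 5
(5, 4, 3, 5) → max 5
(4, 3, 5, 1) → max 5
(3, 5, 1, 18) → max 18
(5, 1, 18, 14) → max 18
(1, 18, 14, 9) → max 18
(18, 14, 9, 18) → max 18
(14, 9, 18, 18) → max 18
(9, 18, 18, 10) → max 18
(18, 18, 10, 11) → max 18

13, 5, 5, 5, 18, 18, 18, 18, 18, 18, 18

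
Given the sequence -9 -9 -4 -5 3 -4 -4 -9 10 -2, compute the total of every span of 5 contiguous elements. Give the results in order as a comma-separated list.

[-9, -9, -4, -5, 3] → sum -24
[-9, -4, -5, 3, -4] → sum -19
[-4, -5, 3, -4, -4] → sum -14
[-5, 3, -4, -4, -9] → sum -19
[3, -4, -4, -9, 10] → sum -4
[-4, -4, -9, 10, -2] → sum -9

-24, -19, -14, -19, -4, -9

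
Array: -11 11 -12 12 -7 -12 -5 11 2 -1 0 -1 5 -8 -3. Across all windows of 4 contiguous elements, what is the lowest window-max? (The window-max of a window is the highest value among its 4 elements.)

2

-11 11 -12 12 → max 12
11 -12 12 -7 → max 12
-12 12 -7 -12 → max 12
12 -7 -12 -5 → max 12
-7 -12 -5 11 → max 11
-12 -5 11 2 → max 11
-5 11 2 -1 → max 11
11 2 -1 0 → max 11
2 -1 0 -1 → max 2
-1 0 -1 5 → max 5
0 -1 5 -8 → max 5
-1 5 -8 -3 → max 5
Lowest of these is 2.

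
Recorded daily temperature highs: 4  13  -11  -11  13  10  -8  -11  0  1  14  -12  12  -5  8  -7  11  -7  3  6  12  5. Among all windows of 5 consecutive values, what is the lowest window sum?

-8

Each size-5 window and its sum:
[4, 13, -11, -11, 13] → sum 8
[13, -11, -11, 13, 10] → sum 14
[-11, -11, 13, 10, -8] → sum -7
[-11, 13, 10, -8, -11] → sum -7
[13, 10, -8, -11, 0] → sum 4
[10, -8, -11, 0, 1] → sum -8
[-8, -11, 0, 1, 14] → sum -4
[-11, 0, 1, 14, -12] → sum -8
[0, 1, 14, -12, 12] → sum 15
[1, 14, -12, 12, -5] → sum 10
[14, -12, 12, -5, 8] → sum 17
[-12, 12, -5, 8, -7] → sum -4
[12, -5, 8, -7, 11] → sum 19
[-5, 8, -7, 11, -7] → sum 0
[8, -7, 11, -7, 3] → sum 8
[-7, 11, -7, 3, 6] → sum 6
[11, -7, 3, 6, 12] → sum 25
[-7, 3, 6, 12, 5] → sum 19
Lowest of these is -8.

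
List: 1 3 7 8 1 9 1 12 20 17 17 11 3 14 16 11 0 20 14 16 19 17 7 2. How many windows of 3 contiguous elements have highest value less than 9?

3

[1, 3, 7] → max 7  < 9 ✓
[3, 7, 8] → max 8  < 9 ✓
[7, 8, 1] → max 8  < 9 ✓
[8, 1, 9] → max 9
[1, 9, 1] → max 9
[9, 1, 12] → max 12
[1, 12, 20] → max 20
[12, 20, 17] → max 20
[20, 17, 17] → max 20
[17, 17, 11] → max 17
[17, 11, 3] → max 17
[11, 3, 14] → max 14
[3, 14, 16] → max 16
[14, 16, 11] → max 16
[16, 11, 0] → max 16
[11, 0, 20] → max 20
[0, 20, 14] → max 20
[20, 14, 16] → max 20
[14, 16, 19] → max 19
[16, 19, 17] → max 19
[19, 17, 7] → max 19
[17, 7, 2] → max 17
3 windows satisfy the condition.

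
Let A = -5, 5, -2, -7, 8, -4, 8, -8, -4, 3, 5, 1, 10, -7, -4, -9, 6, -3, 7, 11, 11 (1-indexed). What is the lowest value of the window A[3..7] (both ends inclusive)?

Elements at indices 3..7: -2, -7, 8, -4, 8
min(-2, -7, 8, -4, 8) = -7

-7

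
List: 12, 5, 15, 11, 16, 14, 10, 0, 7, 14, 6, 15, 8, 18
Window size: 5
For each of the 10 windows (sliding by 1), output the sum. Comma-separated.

59, 61, 66, 51, 47, 45, 37, 42, 50, 61

Sliding a size-5 window across the 14 values:
[12, 5, 15, 11, 16] → sum 59
[5, 15, 11, 16, 14] → sum 61
[15, 11, 16, 14, 10] → sum 66
[11, 16, 14, 10, 0] → sum 51
[16, 14, 10, 0, 7] → sum 47
[14, 10, 0, 7, 14] → sum 45
[10, 0, 7, 14, 6] → sum 37
[0, 7, 14, 6, 15] → sum 42
[7, 14, 6, 15, 8] → sum 50
[14, 6, 15, 8, 18] → sum 61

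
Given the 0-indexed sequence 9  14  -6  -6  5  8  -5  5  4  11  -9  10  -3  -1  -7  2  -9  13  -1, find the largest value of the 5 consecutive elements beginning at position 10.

Elements at indices 10..14: -9, 10, -3, -1, -7
max(-9, 10, -3, -1, -7) = 10

10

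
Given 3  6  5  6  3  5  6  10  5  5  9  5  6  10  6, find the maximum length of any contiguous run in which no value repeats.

4

[3] len 1
[3, 6] len 2
[3, 6, 5] len 3
[5, 6] len 2
[5, 6, 3] len 3
[6, 3, 5] len 3
[3, 5, 6] len 3
[3, 5, 6, 10] len 4
[6, 10, 5] len 3
[5] len 1
[5, 9] len 2
[9, 5] len 2
[9, 5, 6] len 3
[9, 5, 6, 10] len 4
[10, 6] len 2
Longest all-distinct length: 4.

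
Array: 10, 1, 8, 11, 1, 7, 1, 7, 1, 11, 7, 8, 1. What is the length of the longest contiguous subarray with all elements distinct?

4

[10] len 1
[10, 1] len 2
[10, 1, 8] len 3
[10, 1, 8, 11] len 4
[8, 11, 1] len 3
[8, 11, 1, 7] len 4
[7, 1] len 2
[1, 7] len 2
[7, 1] len 2
[7, 1, 11] len 3
[1, 11, 7] len 3
[1, 11, 7, 8] len 4
[11, 7, 8, 1] len 4
Longest all-distinct length: 4.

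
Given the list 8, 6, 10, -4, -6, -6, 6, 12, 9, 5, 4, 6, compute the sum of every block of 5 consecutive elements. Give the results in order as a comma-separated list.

Sliding a size-5 window across the 12 values:
[8, 6, 10, -4, -6] → sum 14
[6, 10, -4, -6, -6] → sum 0
[10, -4, -6, -6, 6] → sum 0
[-4, -6, -6, 6, 12] → sum 2
[-6, -6, 6, 12, 9] → sum 15
[-6, 6, 12, 9, 5] → sum 26
[6, 12, 9, 5, 4] → sum 36
[12, 9, 5, 4, 6] → sum 36

14, 0, 0, 2, 15, 26, 36, 36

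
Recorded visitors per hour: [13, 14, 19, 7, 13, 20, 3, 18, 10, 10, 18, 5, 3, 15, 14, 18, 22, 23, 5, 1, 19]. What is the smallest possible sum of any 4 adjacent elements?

36

Each size-4 window and its sum:
13 14 19 7 → sum 53
14 19 7 13 → sum 53
19 7 13 20 → sum 59
7 13 20 3 → sum 43
13 20 3 18 → sum 54
20 3 18 10 → sum 51
3 18 10 10 → sum 41
18 10 10 18 → sum 56
10 10 18 5 → sum 43
10 18 5 3 → sum 36
18 5 3 15 → sum 41
5 3 15 14 → sum 37
3 15 14 18 → sum 50
15 14 18 22 → sum 69
14 18 22 23 → sum 77
18 22 23 5 → sum 68
22 23 5 1 → sum 51
23 5 1 19 → sum 48
Smallest of these is 36.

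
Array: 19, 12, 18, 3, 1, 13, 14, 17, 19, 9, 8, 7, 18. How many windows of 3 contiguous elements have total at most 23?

(19, 12, 18) → sum 49
(12, 18, 3) → sum 33
(18, 3, 1) → sum 22  ≤ 23 ✓
(3, 1, 13) → sum 17  ≤ 23 ✓
(1, 13, 14) → sum 28
(13, 14, 17) → sum 44
(14, 17, 19) → sum 50
(17, 19, 9) → sum 45
(19, 9, 8) → sum 36
(9, 8, 7) → sum 24
(8, 7, 18) → sum 33
2 windows satisfy the condition.

2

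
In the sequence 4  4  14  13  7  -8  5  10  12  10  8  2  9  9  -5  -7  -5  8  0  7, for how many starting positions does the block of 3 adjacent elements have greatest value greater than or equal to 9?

[4, 4, 14] → max 14  ≥ 9 ✓
[4, 14, 13] → max 14  ≥ 9 ✓
[14, 13, 7] → max 14  ≥ 9 ✓
[13, 7, -8] → max 13  ≥ 9 ✓
[7, -8, 5] → max 7
[-8, 5, 10] → max 10  ≥ 9 ✓
[5, 10, 12] → max 12  ≥ 9 ✓
[10, 12, 10] → max 12  ≥ 9 ✓
[12, 10, 8] → max 12  ≥ 9 ✓
[10, 8, 2] → max 10  ≥ 9 ✓
[8, 2, 9] → max 9  ≥ 9 ✓
[2, 9, 9] → max 9  ≥ 9 ✓
[9, 9, -5] → max 9  ≥ 9 ✓
[9, -5, -7] → max 9  ≥ 9 ✓
[-5, -7, -5] → max -5
[-7, -5, 8] → max 8
[-5, 8, 0] → max 8
[8, 0, 7] → max 8
13 windows satisfy the condition.

13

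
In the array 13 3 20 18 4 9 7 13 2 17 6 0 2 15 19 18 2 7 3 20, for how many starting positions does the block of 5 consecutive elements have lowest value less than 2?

5

13 3 20 18 4 → min 3
3 20 18 4 9 → min 3
20 18 4 9 7 → min 4
18 4 9 7 13 → min 4
4 9 7 13 2 → min 2
9 7 13 2 17 → min 2
7 13 2 17 6 → min 2
13 2 17 6 0 → min 0  < 2 ✓
2 17 6 0 2 → min 0  < 2 ✓
17 6 0 2 15 → min 0  < 2 ✓
6 0 2 15 19 → min 0  < 2 ✓
0 2 15 19 18 → min 0  < 2 ✓
2 15 19 18 2 → min 2
15 19 18 2 7 → min 2
19 18 2 7 3 → min 2
18 2 7 3 20 → min 2
5 windows satisfy the condition.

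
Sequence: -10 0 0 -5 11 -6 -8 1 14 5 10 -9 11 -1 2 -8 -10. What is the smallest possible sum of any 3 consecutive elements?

-16

Each size-3 window and its sum:
(-10, 0, 0) → sum -10
(0, 0, -5) → sum -5
(0, -5, 11) → sum 6
(-5, 11, -6) → sum 0
(11, -6, -8) → sum -3
(-6, -8, 1) → sum -13
(-8, 1, 14) → sum 7
(1, 14, 5) → sum 20
(14, 5, 10) → sum 29
(5, 10, -9) → sum 6
(10, -9, 11) → sum 12
(-9, 11, -1) → sum 1
(11, -1, 2) → sum 12
(-1, 2, -8) → sum -7
(2, -8, -10) → sum -16
Smallest of these is -16.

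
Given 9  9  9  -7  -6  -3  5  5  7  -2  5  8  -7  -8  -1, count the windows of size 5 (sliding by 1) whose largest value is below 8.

4

[9, 9, 9, -7, -6] → max 9
[9, 9, -7, -6, -3] → max 9
[9, -7, -6, -3, 5] → max 9
[-7, -6, -3, 5, 5] → max 5  < 8 ✓
[-6, -3, 5, 5, 7] → max 7  < 8 ✓
[-3, 5, 5, 7, -2] → max 7  < 8 ✓
[5, 5, 7, -2, 5] → max 7  < 8 ✓
[5, 7, -2, 5, 8] → max 8
[7, -2, 5, 8, -7] → max 8
[-2, 5, 8, -7, -8] → max 8
[5, 8, -7, -8, -1] → max 8
4 windows satisfy the condition.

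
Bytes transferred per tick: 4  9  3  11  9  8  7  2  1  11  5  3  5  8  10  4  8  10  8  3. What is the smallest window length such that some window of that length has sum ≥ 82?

add 4: running sum 4 < 82
add 9: running sum 13 < 82
add 3: running sum 16 < 82
add 11: running sum 27 < 82
add 9: running sum 36 < 82
add 8: running sum 44 < 82
add 7: running sum 51 < 82
add 2: running sum 53 < 82
add 1: running sum 54 < 82
add 11: running sum 65 < 82
add 5: running sum 70 < 82
add 3: running sum 73 < 82
add 5: running sum 78 < 82
end 13: [9, 3, 11, 9, 8, 7, 2, 1, 11, 5, 3, 5, 8] sum 82, len 13
end 14: [3, 11, 9, 8, 7, 2, 1, 11, 5, 3, 5, 8, 10] sum 83, len 13
end 15: [11, 9, 8, 7, 2, 1, 11, 5, 3, 5, 8, 10, 4] sum 84, len 13
end 16: [11, 9, 8, 7, 2, 1, 11, 5, 3, 5, 8, 10, 4, 8] sum 92, len 14
end 17: [8, 7, 2, 1, 11, 5, 3, 5, 8, 10, 4, 8, 10] sum 82, len 13
end 18: [7, 2, 1, 11, 5, 3, 5, 8, 10, 4, 8, 10, 8] sum 82, len 13
end 19: [7, 2, 1, 11, 5, 3, 5, 8, 10, 4, 8, 10, 8, 3] sum 85, len 14
Shortest qualifying length: 13.

13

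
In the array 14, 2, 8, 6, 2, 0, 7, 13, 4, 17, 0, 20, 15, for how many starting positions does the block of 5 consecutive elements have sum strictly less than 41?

(14, 2, 8, 6, 2) → sum 32  < 41 ✓
(2, 8, 6, 2, 0) → sum 18  < 41 ✓
(8, 6, 2, 0, 7) → sum 23  < 41 ✓
(6, 2, 0, 7, 13) → sum 28  < 41 ✓
(2, 0, 7, 13, 4) → sum 26  < 41 ✓
(0, 7, 13, 4, 17) → sum 41
(7, 13, 4, 17, 0) → sum 41
(13, 4, 17, 0, 20) → sum 54
(4, 17, 0, 20, 15) → sum 56
5 windows satisfy the condition.

5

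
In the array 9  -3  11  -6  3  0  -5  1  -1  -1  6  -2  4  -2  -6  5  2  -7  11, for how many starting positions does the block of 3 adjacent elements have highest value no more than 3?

5

(9, -3, 11) → max 11
(-3, 11, -6) → max 11
(11, -6, 3) → max 11
(-6, 3, 0) → max 3  ≤ 3 ✓
(3, 0, -5) → max 3  ≤ 3 ✓
(0, -5, 1) → max 1  ≤ 3 ✓
(-5, 1, -1) → max 1  ≤ 3 ✓
(1, -1, -1) → max 1  ≤ 3 ✓
(-1, -1, 6) → max 6
(-1, 6, -2) → max 6
(6, -2, 4) → max 6
(-2, 4, -2) → max 4
(4, -2, -6) → max 4
(-2, -6, 5) → max 5
(-6, 5, 2) → max 5
(5, 2, -7) → max 5
(2, -7, 11) → max 11
5 windows satisfy the condition.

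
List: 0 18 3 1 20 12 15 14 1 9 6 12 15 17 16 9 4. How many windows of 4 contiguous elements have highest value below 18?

9

0 18 3 1 → max 18
18 3 1 20 → max 20
3 1 20 12 → max 20
1 20 12 15 → max 20
20 12 15 14 → max 20
12 15 14 1 → max 15  < 18 ✓
15 14 1 9 → max 15  < 18 ✓
14 1 9 6 → max 14  < 18 ✓
1 9 6 12 → max 12  < 18 ✓
9 6 12 15 → max 15  < 18 ✓
6 12 15 17 → max 17  < 18 ✓
12 15 17 16 → max 17  < 18 ✓
15 17 16 9 → max 17  < 18 ✓
17 16 9 4 → max 17  < 18 ✓
9 windows satisfy the condition.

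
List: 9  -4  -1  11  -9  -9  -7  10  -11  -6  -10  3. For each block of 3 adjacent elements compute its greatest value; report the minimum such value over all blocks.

(9, -4, -1) → max 9
(-4, -1, 11) → max 11
(-1, 11, -9) → max 11
(11, -9, -9) → max 11
(-9, -9, -7) → max -7
(-9, -7, 10) → max 10
(-7, 10, -11) → max 10
(10, -11, -6) → max 10
(-11, -6, -10) → max -6
(-6, -10, 3) → max 3
Minimum of these is -7.

-7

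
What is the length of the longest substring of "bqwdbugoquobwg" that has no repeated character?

7

[b] len 1
[b, q] len 2
[b, q, w] len 3
[b, q, w, d] len 4
[q, w, d, b] len 4
[q, w, d, b, u] len 5
[q, w, d, b, u, g] len 6
[q, w, d, b, u, g, o] len 7
[w, d, b, u, g, o, q] len 7
[g, o, q, u] len 4
[q, u, o] len 3
[q, u, o, b] len 4
[q, u, o, b, w] len 5
[q, u, o, b, w, g] len 6
Longest all-distinct length: 7.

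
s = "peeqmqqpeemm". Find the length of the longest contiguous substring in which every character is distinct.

3

[p] len 1
[p, e] len 2
[e] len 1
[e, q] len 2
[e, q, m] len 3
[m, q] len 2
[q] len 1
[q, p] len 2
[q, p, e] len 3
[e] len 1
[e, m] len 2
[m] len 1
Longest all-distinct length: 3.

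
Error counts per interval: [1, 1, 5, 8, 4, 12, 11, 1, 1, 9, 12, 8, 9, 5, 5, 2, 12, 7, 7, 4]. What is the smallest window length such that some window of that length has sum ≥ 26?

add 1: running sum 1 < 26
add 1: running sum 2 < 26
add 5: running sum 7 < 26
add 8: running sum 15 < 26
add 4: running sum 19 < 26
add 12: shortest ending here [5, 8, 4, 12] sum 29, len 4
add 11: shortest ending here [4, 12, 11] sum 27, len 3
add 1: shortest ending here [4, 12, 11, 1] sum 28, len 4
add 1: shortest ending here [4, 12, 11, 1, 1] sum 29, len 5
add 9: shortest ending here [12, 11, 1, 1, 9] sum 34, len 5
add 12: shortest ending here [11, 1, 1, 9, 12] sum 34, len 5
add 8: shortest ending here [9, 12, 8] sum 29, len 3
add 9: shortest ending here [12, 8, 9] sum 29, len 3
add 5: shortest ending here [12, 8, 9, 5] sum 34, len 4
add 5: shortest ending here [8, 9, 5, 5] sum 27, len 4
add 2: shortest ending here [8, 9, 5, 5, 2] sum 29, len 5
add 12: shortest ending here [9, 5, 5, 2, 12] sum 33, len 5
add 7: shortest ending here [5, 2, 12, 7] sum 26, len 4
add 7: shortest ending here [12, 7, 7] sum 26, len 3
add 4: shortest ending here [12, 7, 7, 4] sum 30, len 4
Shortest qualifying length: 3.

3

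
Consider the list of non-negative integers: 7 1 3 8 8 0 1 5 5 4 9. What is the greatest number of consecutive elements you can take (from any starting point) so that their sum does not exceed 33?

Extend to the right; shrink from the left whenever the sum exceeds 33:
add 7: [7] sum 7, len 1
add 1: [7, 1] sum 8, len 2
add 3: [7, 1, 3] sum 11, len 3
add 8: [7, 1, 3, 8] sum 19, len 4
add 8: [7, 1, 3, 8, 8] sum 27, len 5
add 0: [7, 1, 3, 8, 8, 0] sum 27, len 6
add 1: [7, 1, 3, 8, 8, 0, 1] sum 28, len 7
add 5: [7, 1, 3, 8, 8, 0, 1, 5] sum 33, len 8
add 5: [1, 3, 8, 8, 0, 1, 5, 5] sum 31, len 8
add 4: [8, 8, 0, 1, 5, 5, 4] sum 31, len 7
add 9: [8, 0, 1, 5, 5, 4, 9] sum 32, len 7
Longest length seen: 8.

8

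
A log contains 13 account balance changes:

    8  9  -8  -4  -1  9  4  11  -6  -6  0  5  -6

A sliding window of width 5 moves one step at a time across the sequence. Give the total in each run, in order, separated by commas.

4, 5, 0, 19, 17, 12, 3, 4, -13

(8, 9, -8, -4, -1) → sum 4
(9, -8, -4, -1, 9) → sum 5
(-8, -4, -1, 9, 4) → sum 0
(-4, -1, 9, 4, 11) → sum 19
(-1, 9, 4, 11, -6) → sum 17
(9, 4, 11, -6, -6) → sum 12
(4, 11, -6, -6, 0) → sum 3
(11, -6, -6, 0, 5) → sum 4
(-6, -6, 0, 5, -6) → sum -13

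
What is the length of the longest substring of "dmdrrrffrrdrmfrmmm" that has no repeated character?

[d] len 1
[d, m] len 2
[m, d] len 2
[m, d, r] len 3
[r] len 1
[r] len 1
[r, f] len 2
[f] len 1
[f, r] len 2
[r] len 1
[r, d] len 2
[d, r] len 2
[d, r, m] len 3
[d, r, m, f] len 4
[m, f, r] len 3
[f, r, m] len 3
[m] len 1
[m] len 1
Longest all-distinct length: 4.

4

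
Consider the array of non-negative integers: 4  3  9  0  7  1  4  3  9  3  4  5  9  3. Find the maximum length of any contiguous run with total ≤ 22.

5

→ 4: sum 4, len 1
→ 3: sum 7, len 2
→ 9: sum 16, len 3
→ 0: sum 16, len 4
→ 7 (dropped 4): sum 19, len 4
→ 1: sum 20, len 5
→ 4 (dropped 3): sum 21, len 5
→ 3 (dropped 9): sum 15, len 5
→ 9 (dropped 0, 7): sum 17, len 4
→ 3: sum 20, len 5
→ 4 (dropped 1, 4): sum 19, len 4
→ 5 (dropped 3): sum 21, len 4
→ 9 (dropped 9): sum 21, len 4
→ 3 (dropped 3): sum 21, len 4
Longest length seen: 5.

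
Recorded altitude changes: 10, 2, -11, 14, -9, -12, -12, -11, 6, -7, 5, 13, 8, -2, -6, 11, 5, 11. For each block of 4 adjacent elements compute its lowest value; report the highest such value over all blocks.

-2

[10, 2, -11, 14] → min -11
[2, -11, 14, -9] → min -11
[-11, 14, -9, -12] → min -12
[14, -9, -12, -12] → min -12
[-9, -12, -12, -11] → min -12
[-12, -12, -11, 6] → min -12
[-12, -11, 6, -7] → min -12
[-11, 6, -7, 5] → min -11
[6, -7, 5, 13] → min -7
[-7, 5, 13, 8] → min -7
[5, 13, 8, -2] → min -2
[13, 8, -2, -6] → min -6
[8, -2, -6, 11] → min -6
[-2, -6, 11, 5] → min -6
[-6, 11, 5, 11] → min -6
Highest of these is -2.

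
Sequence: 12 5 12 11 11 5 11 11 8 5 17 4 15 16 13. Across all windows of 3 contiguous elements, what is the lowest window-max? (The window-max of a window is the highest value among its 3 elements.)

Each size-3 window and its max:
(12, 5, 12) → max 12
(5, 12, 11) → max 12
(12, 11, 11) → max 12
(11, 11, 5) → max 11
(11, 5, 11) → max 11
(5, 11, 11) → max 11
(11, 11, 8) → max 11
(11, 8, 5) → max 11
(8, 5, 17) → max 17
(5, 17, 4) → max 17
(17, 4, 15) → max 17
(4, 15, 16) → max 16
(15, 16, 13) → max 16
Lowest of these is 11.

11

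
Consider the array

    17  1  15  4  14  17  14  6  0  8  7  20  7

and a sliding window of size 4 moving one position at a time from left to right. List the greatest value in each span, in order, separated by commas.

Sliding a size-4 window across the 13 values:
[17, 1, 15, 4] → max 17
[1, 15, 4, 14] → max 15
[15, 4, 14, 17] → max 17
[4, 14, 17, 14] → max 17
[14, 17, 14, 6] → max 17
[17, 14, 6, 0] → max 17
[14, 6, 0, 8] → max 14
[6, 0, 8, 7] → max 8
[0, 8, 7, 20] → max 20
[8, 7, 20, 7] → max 20

17, 15, 17, 17, 17, 17, 14, 8, 20, 20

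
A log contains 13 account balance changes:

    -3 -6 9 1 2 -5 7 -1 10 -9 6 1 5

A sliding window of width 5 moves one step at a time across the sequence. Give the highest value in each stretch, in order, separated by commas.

-3 -6 9 1 2 → max 9
-6 9 1 2 -5 → max 9
9 1 2 -5 7 → max 9
1 2 -5 7 -1 → max 7
2 -5 7 -1 10 → max 10
-5 7 -1 10 -9 → max 10
7 -1 10 -9 6 → max 10
-1 10 -9 6 1 → max 10
10 -9 6 1 5 → max 10

9, 9, 9, 7, 10, 10, 10, 10, 10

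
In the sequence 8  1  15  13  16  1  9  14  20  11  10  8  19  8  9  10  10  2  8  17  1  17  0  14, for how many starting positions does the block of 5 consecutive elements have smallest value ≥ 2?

10

(8, 1, 15, 13, 16) → min 1
(1, 15, 13, 16, 1) → min 1
(15, 13, 16, 1, 9) → min 1
(13, 16, 1, 9, 14) → min 1
(16, 1, 9, 14, 20) → min 1
(1, 9, 14, 20, 11) → min 1
(9, 14, 20, 11, 10) → min 9  ≥ 2 ✓
(14, 20, 11, 10, 8) → min 8  ≥ 2 ✓
(20, 11, 10, 8, 19) → min 8  ≥ 2 ✓
(11, 10, 8, 19, 8) → min 8  ≥ 2 ✓
(10, 8, 19, 8, 9) → min 8  ≥ 2 ✓
(8, 19, 8, 9, 10) → min 8  ≥ 2 ✓
(19, 8, 9, 10, 10) → min 8  ≥ 2 ✓
(8, 9, 10, 10, 2) → min 2  ≥ 2 ✓
(9, 10, 10, 2, 8) → min 2  ≥ 2 ✓
(10, 10, 2, 8, 17) → min 2  ≥ 2 ✓
(10, 2, 8, 17, 1) → min 1
(2, 8, 17, 1, 17) → min 1
(8, 17, 1, 17, 0) → min 0
(17, 1, 17, 0, 14) → min 0
10 windows satisfy the condition.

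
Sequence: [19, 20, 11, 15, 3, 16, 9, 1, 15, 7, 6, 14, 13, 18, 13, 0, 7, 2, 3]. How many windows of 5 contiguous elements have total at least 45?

(19, 20, 11, 15, 3) → sum 68  ≥ 45 ✓
(20, 11, 15, 3, 16) → sum 65  ≥ 45 ✓
(11, 15, 3, 16, 9) → sum 54  ≥ 45 ✓
(15, 3, 16, 9, 1) → sum 44
(3, 16, 9, 1, 15) → sum 44
(16, 9, 1, 15, 7) → sum 48  ≥ 45 ✓
(9, 1, 15, 7, 6) → sum 38
(1, 15, 7, 6, 14) → sum 43
(15, 7, 6, 14, 13) → sum 55  ≥ 45 ✓
(7, 6, 14, 13, 18) → sum 58  ≥ 45 ✓
(6, 14, 13, 18, 13) → sum 64  ≥ 45 ✓
(14, 13, 18, 13, 0) → sum 58  ≥ 45 ✓
(13, 18, 13, 0, 7) → sum 51  ≥ 45 ✓
(18, 13, 0, 7, 2) → sum 40
(13, 0, 7, 2, 3) → sum 25
9 windows satisfy the condition.

9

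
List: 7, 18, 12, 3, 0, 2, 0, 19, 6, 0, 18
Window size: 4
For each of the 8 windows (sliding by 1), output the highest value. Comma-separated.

18, 18, 12, 3, 19, 19, 19, 19

7 18 12 3 → max 18
18 12 3 0 → max 18
12 3 0 2 → max 12
3 0 2 0 → max 3
0 2 0 19 → max 19
2 0 19 6 → max 19
0 19 6 0 → max 19
19 6 0 18 → max 19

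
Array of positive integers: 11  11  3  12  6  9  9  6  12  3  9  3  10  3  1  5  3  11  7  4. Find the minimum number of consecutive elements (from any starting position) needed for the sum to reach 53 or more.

6

Extend right; whenever the sum reaches 53, record the length and shrink from the left:
add 11: running sum 11 < 53
add 11: running sum 22 < 53
add 3: running sum 25 < 53
add 12: running sum 37 < 53
add 6: running sum 43 < 53
add 9: running sum 52 < 53
add 9: shortest ending here [11, 11, 3, 12, 6, 9, 9] sum 61, len 7
add 6: shortest ending here [11, 3, 12, 6, 9, 9, 6] sum 56, len 7
add 12: shortest ending here [12, 6, 9, 9, 6, 12] sum 54, len 6
add 3: shortest ending here [12, 6, 9, 9, 6, 12, 3] sum 57, len 7
add 9: shortest ending here [6, 9, 9, 6, 12, 3, 9] sum 54, len 7
add 3: shortest ending here [6, 9, 9, 6, 12, 3, 9, 3] sum 57, len 8
add 10: shortest ending here [9, 9, 6, 12, 3, 9, 3, 10] sum 61, len 8
add 3: shortest ending here [9, 6, 12, 3, 9, 3, 10, 3] sum 55, len 8
add 1: shortest ending here [9, 6, 12, 3, 9, 3, 10, 3, 1] sum 56, len 9
add 5: shortest ending here [9, 6, 12, 3, 9, 3, 10, 3, 1, 5] sum 61, len 10
add 3: shortest ending here [6, 12, 3, 9, 3, 10, 3, 1, 5, 3] sum 55, len 10
add 11: shortest ending here [12, 3, 9, 3, 10, 3, 1, 5, 3, 11] sum 60, len 10
add 7: shortest ending here [3, 9, 3, 10, 3, 1, 5, 3, 11, 7] sum 55, len 10
add 4: shortest ending here [9, 3, 10, 3, 1, 5, 3, 11, 7, 4] sum 56, len 10
Shortest qualifying length: 6.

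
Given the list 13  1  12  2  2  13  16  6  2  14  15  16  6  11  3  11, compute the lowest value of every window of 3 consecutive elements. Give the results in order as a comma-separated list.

1, 1, 2, 2, 2, 6, 2, 2, 2, 14, 6, 6, 3, 3

[13, 1, 12] → min 1
[1, 12, 2] → min 1
[12, 2, 2] → min 2
[2, 2, 13] → min 2
[2, 13, 16] → min 2
[13, 16, 6] → min 6
[16, 6, 2] → min 2
[6, 2, 14] → min 2
[2, 14, 15] → min 2
[14, 15, 16] → min 14
[15, 16, 6] → min 6
[16, 6, 11] → min 6
[6, 11, 3] → min 3
[11, 3, 11] → min 3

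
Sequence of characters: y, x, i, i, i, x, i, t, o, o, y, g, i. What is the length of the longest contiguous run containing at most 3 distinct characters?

Extend right; when distinct count exceeds 3, shrink from the left:
[y] 1 distinct, len 1
[y, x] 2 distinct, len 2
[y, x, i] 3 distinct, len 3
[y, x, i, i] 3 distinct, len 4
[y, x, i, i, i] 3 distinct, len 5
[y, x, i, i, i, x] 3 distinct, len 6
[y, x, i, i, i, x, i] 3 distinct, len 7
[x, i, i, i, x, i, t] 3 distinct, len 7
[i, t, o] 3 distinct, len 3
[i, t, o, o] 3 distinct, len 4
[t, o, o, y] 3 distinct, len 4
[o, o, y, g] 3 distinct, len 4
[y, g, i] 3 distinct, len 3
Longest length with ≤3 distinct: 7.

7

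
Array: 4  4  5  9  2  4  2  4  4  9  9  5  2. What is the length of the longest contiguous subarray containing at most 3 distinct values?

8

Extend right; when distinct count exceeds 3, shrink from the left:
[4] 1 distinct, len 1
[4, 4] 1 distinct, len 2
[4, 4, 5] 2 distinct, len 3
[4, 4, 5, 9] 3 distinct, len 4
[5, 9, 2] 3 distinct, len 3
[9, 2, 4] 3 distinct, len 3
[9, 2, 4, 2] 3 distinct, len 4
[9, 2, 4, 2, 4] 3 distinct, len 5
[9, 2, 4, 2, 4, 4] 3 distinct, len 6
[9, 2, 4, 2, 4, 4, 9] 3 distinct, len 7
[9, 2, 4, 2, 4, 4, 9, 9] 3 distinct, len 8
[4, 4, 9, 9, 5] 3 distinct, len 5
[9, 9, 5, 2] 3 distinct, len 4
Longest length with ≤3 distinct: 8.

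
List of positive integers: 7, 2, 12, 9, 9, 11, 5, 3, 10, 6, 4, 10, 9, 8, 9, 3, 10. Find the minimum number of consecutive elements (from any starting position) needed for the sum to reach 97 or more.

13

add 7: running sum 7 < 97
add 2: running sum 9 < 97
add 12: running sum 21 < 97
add 9: running sum 30 < 97
add 9: running sum 39 < 97
add 11: running sum 50 < 97
add 5: running sum 55 < 97
add 3: running sum 58 < 97
add 10: running sum 68 < 97
add 6: running sum 74 < 97
add 4: running sum 78 < 97
add 10: running sum 88 < 97
add 9: shortest ending here [7, 2, 12, 9, 9, 11, 5, 3, 10, 6, 4, 10, 9] sum 97, len 13
add 8: shortest ending here [2, 12, 9, 9, 11, 5, 3, 10, 6, 4, 10, 9, 8] sum 98, len 13
add 9: shortest ending here [12, 9, 9, 11, 5, 3, 10, 6, 4, 10, 9, 8, 9] sum 105, len 13
add 3: shortest ending here [12, 9, 9, 11, 5, 3, 10, 6, 4, 10, 9, 8, 9, 3] sum 108, len 14
add 10: shortest ending here [9, 11, 5, 3, 10, 6, 4, 10, 9, 8, 9, 3, 10] sum 97, len 13
Shortest qualifying length: 13.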